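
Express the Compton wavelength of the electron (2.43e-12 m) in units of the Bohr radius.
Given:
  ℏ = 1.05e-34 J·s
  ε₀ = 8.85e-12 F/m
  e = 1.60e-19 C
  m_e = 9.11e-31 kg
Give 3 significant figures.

0.0462

Bohr radius: a₀ = 4πε₀ℏ²/(m_e e²) = 5.26e-11 m.
2.43e-12 / 5.26e-11 = 0.0462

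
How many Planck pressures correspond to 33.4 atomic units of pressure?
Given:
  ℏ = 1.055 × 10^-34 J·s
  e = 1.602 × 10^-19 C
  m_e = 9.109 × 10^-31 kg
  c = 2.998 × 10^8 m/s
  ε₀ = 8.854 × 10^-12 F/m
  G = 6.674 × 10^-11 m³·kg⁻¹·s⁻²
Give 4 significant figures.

2.112 × 10^-99

atomic unit of pressure: P_au = E_h/a₀³ = m_e⁴e¹⁰/((4πε₀)⁵ℏ⁸) = 2.929 × 10^13 Pa
Planck pressure: p_P = c⁷/(ℏG²) = 4.632 × 10^113 Pa
33.4 × 2.929 × 10^13 / 4.632 × 10^113 = 2.112 × 10^-99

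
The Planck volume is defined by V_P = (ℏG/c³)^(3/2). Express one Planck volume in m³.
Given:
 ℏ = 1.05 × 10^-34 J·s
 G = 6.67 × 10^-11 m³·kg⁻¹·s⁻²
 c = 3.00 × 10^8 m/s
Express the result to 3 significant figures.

V_P = (ℏG/c³)^(3/2)
  = √(1.75 × 10^-209)
  = 4.18 × 10^-105 m³

4.18 × 10^-105 m³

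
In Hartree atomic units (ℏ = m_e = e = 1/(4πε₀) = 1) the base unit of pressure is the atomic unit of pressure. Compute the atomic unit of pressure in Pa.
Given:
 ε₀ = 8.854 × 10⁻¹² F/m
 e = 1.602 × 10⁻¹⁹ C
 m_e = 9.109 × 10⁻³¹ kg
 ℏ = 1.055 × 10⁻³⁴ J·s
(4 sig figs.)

2.929 × 10¹³ Pa

P_au = E_h/a₀³ = m_e⁴e¹⁰/((4πε₀)⁵ℏ⁸)
E_h = 4.354 × 10⁻¹⁸ J
a₀ = 5.297 × 10⁻¹¹ m
E_h/a₀³ = 2.929 × 10¹³ Pa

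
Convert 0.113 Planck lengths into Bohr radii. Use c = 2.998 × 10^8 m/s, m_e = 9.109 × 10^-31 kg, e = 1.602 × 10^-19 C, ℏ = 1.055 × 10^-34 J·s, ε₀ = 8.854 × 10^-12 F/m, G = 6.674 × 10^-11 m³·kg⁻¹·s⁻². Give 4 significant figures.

Planck length: ℓ_P = √(ℏG/c³) = 1.616 × 10^-35 m
Bohr radius: a₀ = 4πε₀ℏ²/(m_e e²) = 5.297 × 10^-11 m
0.113 × 1.616 × 10^-35 / 5.297 × 10^-11 = 3.448 × 10^-26

3.448 × 10^-26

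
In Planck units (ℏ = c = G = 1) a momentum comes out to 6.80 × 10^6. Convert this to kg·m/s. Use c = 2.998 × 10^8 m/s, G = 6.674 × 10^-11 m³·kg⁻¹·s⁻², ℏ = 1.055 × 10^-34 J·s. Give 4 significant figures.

One Planck momentum: p_P = √(ℏc³/G) = 6.527 kg·m/s.
6.80 × 10^6 × 6.527 kg·m/s = 4.438 × 10^7 kg·m/s

4.438 × 10^7 kg·m/s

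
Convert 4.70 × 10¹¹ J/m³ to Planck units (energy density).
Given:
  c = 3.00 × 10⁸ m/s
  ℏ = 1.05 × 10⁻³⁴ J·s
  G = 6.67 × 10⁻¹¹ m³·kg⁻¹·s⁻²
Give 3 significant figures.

Planck energy density: u_P = c⁷/(ℏG²) = 4.68 × 10¹¹³ J/m³.
4.70 × 10¹¹ / 4.68 × 10¹¹³ = 1.00 × 10⁻¹⁰²

1.00 × 10⁻¹⁰²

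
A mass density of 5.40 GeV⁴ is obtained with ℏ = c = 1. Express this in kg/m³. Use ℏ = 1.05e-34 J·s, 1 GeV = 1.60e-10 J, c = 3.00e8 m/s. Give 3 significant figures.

Mass density is [E]/(c²[L]³) = [E]⁴/(ℏ³c⁵).
1 GeV⁴ → 1/(ℏ³c⁵) × (1 GeV in J)⁴ = 2.33e20 kg/m³.
Result: 5.40 × 2.33e20 = 1.26e21 kg/m³.

1.26e21 kg/m³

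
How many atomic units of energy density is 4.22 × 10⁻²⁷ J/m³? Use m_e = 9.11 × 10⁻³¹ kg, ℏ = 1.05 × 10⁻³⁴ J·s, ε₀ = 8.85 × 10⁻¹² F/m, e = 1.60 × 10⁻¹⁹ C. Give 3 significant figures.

1.40 × 10⁻⁴⁰

atomic unit of energy density: u_au = E_h/a₀³ = m_e⁴e¹⁰/((4πε₀)⁵ℏ⁸) = 3.01 × 10¹³ J/m³.
4.22 × 10⁻²⁷ / 3.01 × 10¹³ = 1.40 × 10⁻⁴⁰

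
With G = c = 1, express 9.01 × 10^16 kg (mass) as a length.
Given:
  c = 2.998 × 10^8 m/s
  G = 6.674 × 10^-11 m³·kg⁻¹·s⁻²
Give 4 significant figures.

6.690 × 10^-11 m

In G = c = 1 units mass has dimensions of length; the conversion factor is G/c².
9.01 × 10^16 kg × (G/c²) = 6.690 × 10^-11 m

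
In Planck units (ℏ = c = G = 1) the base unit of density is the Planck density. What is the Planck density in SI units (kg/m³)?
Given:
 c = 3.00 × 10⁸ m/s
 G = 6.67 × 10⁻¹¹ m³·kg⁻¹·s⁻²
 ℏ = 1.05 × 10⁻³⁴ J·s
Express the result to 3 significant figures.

5.20 × 10⁹⁶ kg/m³

ρ_P = c⁵/(ℏG²)
  = 2.43 × 10⁴² / 4.67 × 10⁻⁵⁵
  = 5.20 × 10⁹⁶ kg/m³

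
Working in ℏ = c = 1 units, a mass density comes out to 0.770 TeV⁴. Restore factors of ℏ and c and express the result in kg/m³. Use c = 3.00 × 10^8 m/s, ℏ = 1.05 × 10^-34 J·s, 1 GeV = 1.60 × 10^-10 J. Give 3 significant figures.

1.79 × 10^32 kg/m³

Mass density is [E]/(c²[L]³) = [E]⁴/(ℏ³c⁵).
1 GeV⁴ → 1/(ℏ³c⁵) × (1 GeV in J)⁴ = 2.33 × 10^20 kg/m³.
Convert the energy scale: 0.770 TeV⁴ = 7.70 × 10^11 GeV⁴.
Result: 7.70 × 10^11 × 2.33 × 10^20 = 1.79 × 10^32 kg/m³.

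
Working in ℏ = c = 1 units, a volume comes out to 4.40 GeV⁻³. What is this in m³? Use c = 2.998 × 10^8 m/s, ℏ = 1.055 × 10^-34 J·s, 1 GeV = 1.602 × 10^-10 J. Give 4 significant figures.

Volume is [L]³ = [E]⁻³·(ℏc)³.
1 GeV⁻³ → (ℏc)³ × (1 GeV in J)⁻³ = 7.696 × 10^-48 m³.
Result: 4.40 × 7.696 × 10^-48 = 3.386 × 10^-47 m³.

3.386 × 10^-47 m³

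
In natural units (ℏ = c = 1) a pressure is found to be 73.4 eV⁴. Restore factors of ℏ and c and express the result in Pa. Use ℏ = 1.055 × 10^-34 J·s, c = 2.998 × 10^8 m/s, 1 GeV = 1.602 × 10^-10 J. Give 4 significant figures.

1.528 × 10^3 Pa

Pressure is [E]/[L]³ = [E]⁴/(ℏc)³.
1 GeV⁴ → 1/(ℏc)³ × (1 GeV in J)⁴ = 2.082 × 10^37 Pa.
Convert the energy scale: 73.4 eV⁴ = 7.34 × 10^-35 GeV⁴.
Result: 7.34 × 10^-35 × 2.082 × 10^37 = 1.528 × 10^3 Pa.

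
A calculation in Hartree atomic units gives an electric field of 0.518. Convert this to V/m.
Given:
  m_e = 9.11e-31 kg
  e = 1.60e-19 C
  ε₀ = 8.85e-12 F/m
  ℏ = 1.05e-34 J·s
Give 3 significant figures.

One atomic unit of electric field: E_au = E_h/(e a₀) = m_e²e⁵/((4πε₀)³ℏ⁴) = 5.20e11 V/m.
0.518 × 5.20e11 V/m = 2.70e11 V/m

2.70e11 V/m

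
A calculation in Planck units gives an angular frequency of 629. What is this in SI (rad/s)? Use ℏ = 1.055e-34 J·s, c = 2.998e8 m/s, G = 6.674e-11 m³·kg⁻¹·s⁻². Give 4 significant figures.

1.167e46 rad/s

One Planck angular frequency: ω_P = √(c⁵/(ℏG)) = 1.855e43 rad/s.
629 × 1.855e43 rad/s = 1.167e46 rad/s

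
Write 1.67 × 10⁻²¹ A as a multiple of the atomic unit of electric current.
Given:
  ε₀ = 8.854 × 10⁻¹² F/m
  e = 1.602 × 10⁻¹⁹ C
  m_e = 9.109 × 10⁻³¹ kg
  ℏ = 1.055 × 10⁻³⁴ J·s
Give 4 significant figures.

2.526 × 10⁻¹⁹

atomic unit of electric current: I_au = e E_h/ℏ = m_e e⁵/((4πε₀)²ℏ³) = 6.612 × 10⁻³ A.
1.67 × 10⁻²¹ / 6.612 × 10⁻³ = 2.526 × 10⁻¹⁹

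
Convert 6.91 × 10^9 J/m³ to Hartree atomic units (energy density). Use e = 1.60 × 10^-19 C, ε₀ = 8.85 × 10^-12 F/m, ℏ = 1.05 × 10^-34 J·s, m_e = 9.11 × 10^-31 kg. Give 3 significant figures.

atomic unit of energy density: u_au = E_h/a₀³ = m_e⁴e¹⁰/((4πε₀)⁵ℏ⁸) = 3.01 × 10^13 J/m³.
6.91 × 10^9 / 3.01 × 10^13 = 2.29 × 10^-4

2.29 × 10^-4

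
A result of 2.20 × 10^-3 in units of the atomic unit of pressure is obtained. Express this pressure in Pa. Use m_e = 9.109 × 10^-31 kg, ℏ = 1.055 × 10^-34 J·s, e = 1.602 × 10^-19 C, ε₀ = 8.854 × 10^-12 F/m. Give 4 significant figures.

One atomic unit of pressure: P_au = E_h/a₀³ = m_e⁴e¹⁰/((4πε₀)⁵ℏ⁸) = 2.929 × 10^13 Pa.
2.20 × 10^-3 × 2.929 × 10^13 Pa = 6.444 × 10^10 Pa

6.444 × 10^10 Pa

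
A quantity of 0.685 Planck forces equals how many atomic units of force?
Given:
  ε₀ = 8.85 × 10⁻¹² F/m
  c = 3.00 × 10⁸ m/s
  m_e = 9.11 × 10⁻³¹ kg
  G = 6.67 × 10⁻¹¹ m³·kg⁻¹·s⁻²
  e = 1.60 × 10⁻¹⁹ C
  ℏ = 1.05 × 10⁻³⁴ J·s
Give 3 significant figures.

Planck force: F_P = c⁴/G = 1.21 × 10⁴⁴ N
atomic unit of force: F_au = E_h/a₀ = m_e²e⁶/((4πε₀)³ℏ⁴) = 8.33 × 10⁻⁸ N
0.685 × 1.21 × 10⁴⁴ / 8.33 × 10⁻⁸ = 9.99 × 10⁵⁰

9.99 × 10⁵⁰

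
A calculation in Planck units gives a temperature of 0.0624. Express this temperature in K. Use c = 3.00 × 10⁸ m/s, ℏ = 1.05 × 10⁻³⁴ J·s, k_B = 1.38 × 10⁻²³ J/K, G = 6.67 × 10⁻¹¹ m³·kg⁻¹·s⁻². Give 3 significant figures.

One Planck temperature: T_P = √(ℏc⁵/G) / k_B = 1.42 × 10³² K.
0.0624 × 1.42 × 10³² K = 8.84 × 10³⁰ K

8.84 × 10³⁰ K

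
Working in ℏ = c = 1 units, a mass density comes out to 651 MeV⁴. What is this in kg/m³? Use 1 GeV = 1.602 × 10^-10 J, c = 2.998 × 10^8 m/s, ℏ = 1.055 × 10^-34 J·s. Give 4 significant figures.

Mass density is [E]/(c²[L]³) = [E]⁴/(ℏ³c⁵).
1 GeV⁴ → 1/(ℏ³c⁵) × (1 GeV in J)⁴ = 2.316 × 10^20 kg/m³.
Convert the energy scale: 651 MeV⁴ = 6.51 × 10^-10 GeV⁴.
Result: 6.51 × 10^-10 × 2.316 × 10^20 = 1.508 × 10^11 kg/m³.

1.508 × 10^11 kg/m³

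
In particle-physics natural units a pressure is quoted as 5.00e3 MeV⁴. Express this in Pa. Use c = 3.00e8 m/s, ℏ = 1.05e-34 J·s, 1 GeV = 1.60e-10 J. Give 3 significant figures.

1.05e29 Pa

Pressure is [E]/[L]³ = [E]⁴/(ℏc)³.
1 GeV⁴ → 1/(ℏc)³ × (1 GeV in J)⁴ = 2.10e37 Pa.
Convert the energy scale: 5.00e3 MeV⁴ = 5.00e-9 GeV⁴.
Result: 5.00e-9 × 2.10e37 = 1.05e29 Pa.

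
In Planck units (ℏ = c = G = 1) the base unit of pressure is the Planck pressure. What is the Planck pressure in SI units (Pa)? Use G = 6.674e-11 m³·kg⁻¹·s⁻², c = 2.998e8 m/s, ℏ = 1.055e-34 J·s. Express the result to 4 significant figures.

4.632e113 Pa

p_P = c⁷/(ℏG²)
  = 2.177e59 / 4.699e-55
  = 4.632e113 Pa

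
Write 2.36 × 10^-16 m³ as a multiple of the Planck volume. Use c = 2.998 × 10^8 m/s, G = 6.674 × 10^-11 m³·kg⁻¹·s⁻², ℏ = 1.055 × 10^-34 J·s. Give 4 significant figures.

5.587 × 10^88

Planck volume: V_P = (ℏG/c³)^(3/2) = 4.224 × 10^-105 m³.
2.36 × 10^-16 / 4.224 × 10^-105 = 5.587 × 10^88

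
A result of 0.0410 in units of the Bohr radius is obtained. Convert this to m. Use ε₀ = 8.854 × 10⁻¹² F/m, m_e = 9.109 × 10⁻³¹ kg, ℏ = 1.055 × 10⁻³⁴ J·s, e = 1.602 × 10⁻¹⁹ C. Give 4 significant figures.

One Bohr radius: a₀ = 4πε₀ℏ²/(m_e e²) = 5.297 × 10⁻¹¹ m.
0.0410 × 5.297 × 10⁻¹¹ m = 2.172 × 10⁻¹² m

2.172 × 10⁻¹² m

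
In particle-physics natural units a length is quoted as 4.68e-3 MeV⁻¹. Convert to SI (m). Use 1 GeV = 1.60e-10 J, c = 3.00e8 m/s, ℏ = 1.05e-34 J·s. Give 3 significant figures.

9.21e-16 m

A length is [E]⁻¹ in ℏ=c=1; restore one factor of ℏc.
1 GeV⁻¹ → ℏc × (1 GeV in J)⁻¹ = 1.97e-16 m.
Convert the energy scale: 4.68e-3 MeV⁻¹ = 4.68 GeV⁻¹.
Result: 4.68 × 1.97e-16 = 9.21e-16 m.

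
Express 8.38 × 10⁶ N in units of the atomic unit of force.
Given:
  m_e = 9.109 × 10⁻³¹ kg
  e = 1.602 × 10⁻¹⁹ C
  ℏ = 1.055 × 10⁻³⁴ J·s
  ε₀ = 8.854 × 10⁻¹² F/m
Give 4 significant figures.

1.019 × 10¹⁴

atomic unit of force: F_au = E_h/a₀ = m_e²e⁶/((4πε₀)³ℏ⁴) = 8.220 × 10⁻⁸ N.
8.38 × 10⁶ / 8.220 × 10⁻⁸ = 1.019 × 10¹⁴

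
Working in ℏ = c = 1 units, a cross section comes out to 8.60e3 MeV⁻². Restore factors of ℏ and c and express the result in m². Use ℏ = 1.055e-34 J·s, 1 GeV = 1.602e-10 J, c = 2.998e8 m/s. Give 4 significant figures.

3.352e-22 m²

Area is [L]² = [E]⁻²·(ℏc)²; restore (ℏc)².
1 GeV⁻² → (ℏc)² × (1 GeV in J)⁻² = 3.898e-32 m².
Convert the energy scale: 8.60e3 MeV⁻² = 8.60e9 GeV⁻².
Result: 8.60e9 × 3.898e-32 = 3.352e-22 m².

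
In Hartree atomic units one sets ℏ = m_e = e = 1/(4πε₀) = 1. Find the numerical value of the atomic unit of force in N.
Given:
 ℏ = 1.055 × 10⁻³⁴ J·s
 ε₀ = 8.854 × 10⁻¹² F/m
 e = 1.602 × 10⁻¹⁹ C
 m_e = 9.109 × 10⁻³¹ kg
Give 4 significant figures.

8.220 × 10⁻⁸ N

F_au = E_h/a₀ = m_e²e⁶/((4πε₀)³ℏ⁴)
E_h = 4.354 × 10⁻¹⁸ J
a₀ = 5.297 × 10⁻¹¹ m
E_h/a₀ = 8.220 × 10⁻⁸ N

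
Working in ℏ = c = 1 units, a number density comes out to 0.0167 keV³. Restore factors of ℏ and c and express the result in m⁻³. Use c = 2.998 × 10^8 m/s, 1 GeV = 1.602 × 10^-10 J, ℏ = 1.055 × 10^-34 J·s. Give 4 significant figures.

Number density is [L]⁻³ = [E]³/(ℏc)³.
1 GeV³ → 1/(ℏc)³ × (1 GeV in J)³ = 1.299 × 10^47 m⁻³.
Convert the energy scale: 0.0167 keV³ = 1.67 × 10^-20 GeV³.
Result: 1.67 × 10^-20 × 1.299 × 10^47 = 2.170 × 10^27 m⁻³.

2.170 × 10^27 m⁻³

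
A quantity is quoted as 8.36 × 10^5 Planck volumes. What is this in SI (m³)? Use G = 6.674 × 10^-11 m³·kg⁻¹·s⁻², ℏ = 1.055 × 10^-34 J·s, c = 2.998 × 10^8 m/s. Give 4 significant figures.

One Planck volume: V_P = (ℏG/c³)^(3/2) = 4.224 × 10^-105 m³.
8.36 × 10^5 × 4.224 × 10^-105 m³ = 3.531 × 10^-99 m³

3.531 × 10^-99 m³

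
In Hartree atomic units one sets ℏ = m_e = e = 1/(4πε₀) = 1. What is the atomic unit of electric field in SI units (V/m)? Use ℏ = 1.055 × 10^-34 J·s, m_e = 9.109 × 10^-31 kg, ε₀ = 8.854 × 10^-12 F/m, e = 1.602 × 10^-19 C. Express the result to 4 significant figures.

5.131 × 10^11 V/m

E_au = E_h/(e a₀) = m_e²e⁵/((4πε₀)³ℏ⁴)
E_h = 4.354 × 10^-18 J
a₀ = 5.297 × 10^-11 m
E_h/(e·a₀) = 5.131 × 10^11 V/m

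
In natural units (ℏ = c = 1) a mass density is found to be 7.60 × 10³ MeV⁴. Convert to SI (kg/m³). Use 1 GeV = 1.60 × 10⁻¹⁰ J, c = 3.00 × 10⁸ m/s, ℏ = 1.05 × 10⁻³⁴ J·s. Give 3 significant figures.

1.77 × 10¹² kg/m³

Mass density is [E]/(c²[L]³) = [E]⁴/(ℏ³c⁵).
1 GeV⁴ → 1/(ℏ³c⁵) × (1 GeV in J)⁴ = 2.33 × 10²⁰ kg/m³.
Convert the energy scale: 7.60 × 10³ MeV⁴ = 7.60 × 10⁻⁹ GeV⁴.
Result: 7.60 × 10⁻⁹ × 2.33 × 10²⁰ = 1.77 × 10¹² kg/m³.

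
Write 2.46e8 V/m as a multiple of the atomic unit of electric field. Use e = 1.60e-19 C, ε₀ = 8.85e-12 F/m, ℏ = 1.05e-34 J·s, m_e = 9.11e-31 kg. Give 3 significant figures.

4.73e-4

atomic unit of electric field: E_au = E_h/(e a₀) = m_e²e⁵/((4πε₀)³ℏ⁴) = 5.20e11 V/m.
2.46e8 / 5.20e11 = 4.73e-4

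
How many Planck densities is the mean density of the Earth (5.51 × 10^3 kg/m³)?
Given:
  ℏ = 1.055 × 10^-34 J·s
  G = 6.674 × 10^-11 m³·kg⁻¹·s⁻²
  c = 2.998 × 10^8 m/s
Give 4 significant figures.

Planck density: ρ_P = c⁵/(ℏG²) = 5.154 × 10^96 kg/m³.
5.51 × 10^3 / 5.154 × 10^96 = 1.069 × 10^-93

1.069 × 10^-93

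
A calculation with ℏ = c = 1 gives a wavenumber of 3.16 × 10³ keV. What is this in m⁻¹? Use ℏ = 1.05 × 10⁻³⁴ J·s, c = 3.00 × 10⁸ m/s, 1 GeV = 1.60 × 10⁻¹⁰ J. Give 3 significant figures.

Inverse length is [E]/(ℏc).
1 GeV → 1/(ℏc) × (1 GeV in J) = 5.08 × 10¹⁵ m⁻¹.
Convert the energy scale: 3.16 × 10³ keV = 3.16 × 10⁻³ GeV.
Result: 3.16 × 10⁻³ × 5.08 × 10¹⁵ = 1.61 × 10¹³ m⁻¹.

1.61 × 10¹³ m⁻¹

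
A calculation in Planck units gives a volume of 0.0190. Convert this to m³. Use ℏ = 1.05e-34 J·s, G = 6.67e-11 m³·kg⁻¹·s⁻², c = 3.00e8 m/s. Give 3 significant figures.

7.94e-107 m³

One Planck volume: V_P = (ℏG/c³)^(3/2) = 4.18e-105 m³.
0.0190 × 4.18e-105 m³ = 7.94e-107 m³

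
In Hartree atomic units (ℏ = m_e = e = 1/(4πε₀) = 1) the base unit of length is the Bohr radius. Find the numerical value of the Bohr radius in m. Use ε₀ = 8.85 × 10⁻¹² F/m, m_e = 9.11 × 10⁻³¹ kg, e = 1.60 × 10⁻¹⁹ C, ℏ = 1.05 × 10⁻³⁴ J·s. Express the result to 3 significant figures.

5.26 × 10⁻¹¹ m

a₀ = 4πε₀ℏ²/(m_e e²)
  = 1.23 × 10⁻⁷⁸ / 2.33 × 10⁻⁶⁸
  = 5.26 × 10⁻¹¹ m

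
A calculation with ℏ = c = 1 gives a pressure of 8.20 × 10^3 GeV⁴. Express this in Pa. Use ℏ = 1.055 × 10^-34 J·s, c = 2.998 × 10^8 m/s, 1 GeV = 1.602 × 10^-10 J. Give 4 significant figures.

1.707 × 10^41 Pa

Pressure is [E]/[L]³ = [E]⁴/(ℏc)³.
1 GeV⁴ → 1/(ℏc)³ × (1 GeV in J)⁴ = 2.082 × 10^37 Pa.
Result: 8.20 × 10^3 × 2.082 × 10^37 = 1.707 × 10^41 Pa.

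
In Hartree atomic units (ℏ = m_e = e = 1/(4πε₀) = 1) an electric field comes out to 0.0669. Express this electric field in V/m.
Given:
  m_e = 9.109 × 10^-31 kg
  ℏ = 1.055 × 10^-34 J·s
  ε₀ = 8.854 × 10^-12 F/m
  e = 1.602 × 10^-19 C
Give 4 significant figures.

3.433 × 10^10 V/m

One atomic unit of electric field: E_au = E_h/(e a₀) = m_e²e⁵/((4πε₀)³ℏ⁴) = 5.131 × 10^11 V/m.
0.0669 × 5.131 × 10^11 V/m = 3.433 × 10^10 V/m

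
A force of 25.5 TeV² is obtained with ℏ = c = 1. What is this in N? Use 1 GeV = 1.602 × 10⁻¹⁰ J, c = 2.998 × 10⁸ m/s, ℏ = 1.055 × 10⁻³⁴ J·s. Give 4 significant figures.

2.069 × 10¹³ N

Force is [E]/[L] = [E]²/(ℏc); restore (ℏc)⁻¹.
1 GeV² → 1/(ℏc) × (1 GeV in J)² = 8.114 × 10⁵ N.
Convert the energy scale: 25.5 TeV² = 2.55 × 10⁷ GeV².
Result: 2.55 × 10⁷ × 8.114 × 10⁵ = 2.069 × 10¹³ N.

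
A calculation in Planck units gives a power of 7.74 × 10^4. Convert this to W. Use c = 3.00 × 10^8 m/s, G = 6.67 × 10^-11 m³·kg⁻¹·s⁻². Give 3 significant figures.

2.82 × 10^57 W

One Planck power: P_P = c⁵/G = 3.64 × 10^52 W.
7.74 × 10^4 × 3.64 × 10^52 W = 2.82 × 10^57 W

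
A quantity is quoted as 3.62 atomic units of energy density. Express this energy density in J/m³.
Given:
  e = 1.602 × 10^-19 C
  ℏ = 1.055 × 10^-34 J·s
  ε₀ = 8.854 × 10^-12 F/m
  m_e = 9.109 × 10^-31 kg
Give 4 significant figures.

1.060 × 10^14 J/m³

One atomic unit of energy density: u_au = E_h/a₀³ = m_e⁴e¹⁰/((4πε₀)⁵ℏ⁸) = 2.929 × 10^13 J/m³.
3.62 × 2.929 × 10^13 J/m³ = 1.060 × 10^14 J/m³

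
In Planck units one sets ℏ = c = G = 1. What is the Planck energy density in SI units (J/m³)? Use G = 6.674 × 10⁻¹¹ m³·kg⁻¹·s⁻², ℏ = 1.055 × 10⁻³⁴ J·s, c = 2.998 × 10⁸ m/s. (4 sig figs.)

4.632 × 10¹¹³ J/m³

u_P = c⁷/(ℏG²)
  = 2.177 × 10⁵⁹ / 4.699 × 10⁻⁵⁵
  = 4.632 × 10¹¹³ J/m³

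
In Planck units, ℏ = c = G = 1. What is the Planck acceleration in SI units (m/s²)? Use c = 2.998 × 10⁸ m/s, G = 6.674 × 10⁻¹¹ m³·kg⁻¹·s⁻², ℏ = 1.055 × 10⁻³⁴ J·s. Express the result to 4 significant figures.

Dimensional analysis gives a_P = √(c⁷/(ℏG)).
  = √(3.092 × 10¹⁰³)
  = 5.560 × 10⁵¹ m/s²

5.560 × 10⁵¹ m/s²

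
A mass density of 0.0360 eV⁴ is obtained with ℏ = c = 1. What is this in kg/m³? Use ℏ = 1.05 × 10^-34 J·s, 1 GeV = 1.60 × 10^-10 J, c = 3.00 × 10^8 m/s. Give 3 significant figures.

Mass density is [E]/(c²[L]³) = [E]⁴/(ℏ³c⁵).
1 GeV⁴ → 1/(ℏ³c⁵) × (1 GeV in J)⁴ = 2.33 × 10^20 kg/m³.
Convert the energy scale: 0.0360 eV⁴ = 3.60 × 10^-38 GeV⁴.
Result: 3.60 × 10^-38 × 2.33 × 10^20 = 8.39 × 10^-18 kg/m³.

8.39 × 10^-18 kg/m³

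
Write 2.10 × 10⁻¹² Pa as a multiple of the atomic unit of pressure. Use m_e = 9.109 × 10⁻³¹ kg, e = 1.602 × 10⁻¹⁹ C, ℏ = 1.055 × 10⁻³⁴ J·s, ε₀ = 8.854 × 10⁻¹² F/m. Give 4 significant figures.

atomic unit of pressure: P_au = E_h/a₀³ = m_e⁴e¹⁰/((4πε₀)⁵ℏ⁸) = 2.929 × 10¹³ Pa.
2.10 × 10⁻¹² / 2.929 × 10¹³ = 7.169 × 10⁻²⁶

7.169 × 10⁻²⁶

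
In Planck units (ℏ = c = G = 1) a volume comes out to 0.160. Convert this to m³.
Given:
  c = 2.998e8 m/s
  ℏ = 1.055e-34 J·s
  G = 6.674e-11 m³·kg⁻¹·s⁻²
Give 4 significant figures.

6.758e-106 m³

One Planck volume: V_P = (ℏG/c³)^(3/2) = 4.224e-105 m³.
0.160 × 4.224e-105 m³ = 6.758e-106 m³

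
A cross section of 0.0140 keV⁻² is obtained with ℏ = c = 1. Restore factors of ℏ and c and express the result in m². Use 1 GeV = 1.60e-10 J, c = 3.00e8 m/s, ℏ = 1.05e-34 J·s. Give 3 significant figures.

Area is [L]² = [E]⁻²·(ℏc)²; restore (ℏc)².
1 GeV⁻² → (ℏc)² × (1 GeV in J)⁻² = 3.88e-32 m².
Convert the energy scale: 0.0140 keV⁻² = 1.40e10 GeV⁻².
Result: 1.40e10 × 3.88e-32 = 5.43e-22 m².

5.43e-22 m²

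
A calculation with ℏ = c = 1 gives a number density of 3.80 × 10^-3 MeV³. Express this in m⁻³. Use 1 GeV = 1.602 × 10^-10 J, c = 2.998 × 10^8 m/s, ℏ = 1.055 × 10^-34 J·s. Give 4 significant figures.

Number density is [L]⁻³ = [E]³/(ℏc)³.
1 GeV³ → 1/(ℏc)³ × (1 GeV in J)³ = 1.299 × 10^47 m⁻³.
Convert the energy scale: 3.80 × 10^-3 MeV³ = 3.80 × 10^-12 GeV³.
Result: 3.80 × 10^-12 × 1.299 × 10^47 = 4.938 × 10^35 m⁻³.

4.938 × 10^35 m⁻³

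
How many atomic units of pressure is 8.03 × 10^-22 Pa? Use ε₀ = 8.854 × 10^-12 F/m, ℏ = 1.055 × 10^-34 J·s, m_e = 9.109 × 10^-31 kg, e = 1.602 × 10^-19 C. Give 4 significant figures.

2.741 × 10^-35

atomic unit of pressure: P_au = E_h/a₀³ = m_e⁴e¹⁰/((4πε₀)⁵ℏ⁸) = 2.929 × 10^13 Pa.
8.03 × 10^-22 / 2.929 × 10^13 = 2.741 × 10^-35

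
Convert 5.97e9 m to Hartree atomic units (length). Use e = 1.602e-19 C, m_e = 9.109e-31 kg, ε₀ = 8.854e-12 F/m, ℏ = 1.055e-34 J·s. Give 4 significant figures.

Bohr radius: a₀ = 4πε₀ℏ²/(m_e e²) = 5.297e-11 m.
5.97e9 / 5.297e-11 = 1.127e20

1.127e20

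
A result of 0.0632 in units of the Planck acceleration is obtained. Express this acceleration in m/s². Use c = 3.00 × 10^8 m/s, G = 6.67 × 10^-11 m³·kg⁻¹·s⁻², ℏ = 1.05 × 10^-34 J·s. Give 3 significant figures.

One Planck acceleration: a_P = √(c⁷/(ℏG)) = 5.59 × 10^51 m/s².
0.0632 × 5.59 × 10^51 m/s² = 3.53 × 10^50 m/s²

3.53 × 10^50 m/s²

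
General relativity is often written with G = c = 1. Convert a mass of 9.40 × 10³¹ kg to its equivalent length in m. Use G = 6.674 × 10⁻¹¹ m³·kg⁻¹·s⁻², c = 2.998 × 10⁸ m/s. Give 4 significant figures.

In G = c = 1 units mass has dimensions of length; the conversion factor is G/c².
9.40 × 10³¹ kg × (G/c²) = 6.980 × 10⁴ m

6.980 × 10⁴ m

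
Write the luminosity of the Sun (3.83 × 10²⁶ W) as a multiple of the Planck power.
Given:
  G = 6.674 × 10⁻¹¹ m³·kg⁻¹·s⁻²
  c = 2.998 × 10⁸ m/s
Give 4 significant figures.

1.055 × 10⁻²⁶

Planck power: P_P = c⁵/G = 3.629 × 10⁵² W.
3.83 × 10²⁶ / 3.629 × 10⁵² = 1.055 × 10⁻²⁶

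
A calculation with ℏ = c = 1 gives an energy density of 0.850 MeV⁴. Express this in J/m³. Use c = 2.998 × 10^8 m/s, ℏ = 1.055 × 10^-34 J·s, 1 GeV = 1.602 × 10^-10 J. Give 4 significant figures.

[E]/[L]³ = [E]⁴/(ℏc)³; restore (ℏc)⁻³.
1 GeV⁴ → 1/(ℏc)³ × (1 GeV in J)⁴ = 2.082 × 10^37 J/m³.
Convert the energy scale: 0.850 MeV⁴ = 8.50 × 10^-13 GeV⁴.
Result: 8.50 × 10^-13 × 2.082 × 10^37 = 1.769 × 10^25 J/m³.

1.769 × 10^25 J/m³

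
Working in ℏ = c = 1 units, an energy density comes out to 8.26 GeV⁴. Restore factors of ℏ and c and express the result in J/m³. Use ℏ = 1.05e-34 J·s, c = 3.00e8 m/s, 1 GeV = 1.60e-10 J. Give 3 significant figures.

[E]/[L]³ = [E]⁴/(ℏc)³; restore (ℏc)⁻³.
1 GeV⁴ → 1/(ℏc)³ × (1 GeV in J)⁴ = 2.10e37 J/m³.
Result: 8.26 × 2.10e37 = 1.73e38 J/m³.

1.73e38 J/m³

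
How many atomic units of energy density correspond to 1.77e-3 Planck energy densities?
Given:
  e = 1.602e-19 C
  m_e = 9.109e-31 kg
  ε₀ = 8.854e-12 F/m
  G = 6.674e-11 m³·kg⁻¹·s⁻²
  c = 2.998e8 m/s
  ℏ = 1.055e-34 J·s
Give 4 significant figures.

Planck energy density: u_P = c⁷/(ℏG²) = 4.632e113 J/m³
atomic unit of energy density: u_au = E_h/a₀³ = m_e⁴e¹⁰/((4πε₀)⁵ℏ⁸) = 2.929e13 J/m³
1.77e-3 × 4.632e113 / 2.929e13 = 2.799e97

2.799e97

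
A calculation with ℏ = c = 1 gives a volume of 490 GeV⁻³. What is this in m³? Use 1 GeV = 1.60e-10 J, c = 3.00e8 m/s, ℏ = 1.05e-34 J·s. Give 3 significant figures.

Volume is [L]³ = [E]⁻³·(ℏc)³.
1 GeV⁻³ → (ℏc)³ × (1 GeV in J)⁻³ = 7.63e-48 m³.
Result: 490 × 7.63e-48 = 3.74e-45 m³.

3.74e-45 m³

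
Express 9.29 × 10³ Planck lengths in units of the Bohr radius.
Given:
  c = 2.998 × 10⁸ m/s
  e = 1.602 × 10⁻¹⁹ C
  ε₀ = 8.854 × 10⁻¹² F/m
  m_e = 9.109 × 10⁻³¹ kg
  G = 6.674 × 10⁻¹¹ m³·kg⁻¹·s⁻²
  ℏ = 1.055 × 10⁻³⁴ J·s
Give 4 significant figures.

2.835 × 10⁻²¹

Planck length: ℓ_P = √(ℏG/c³) = 1.616 × 10⁻³⁵ m
Bohr radius: a₀ = 4πε₀ℏ²/(m_e e²) = 5.297 × 10⁻¹¹ m
9.29 × 10³ × 1.616 × 10⁻³⁵ / 5.297 × 10⁻¹¹ = 2.835 × 10⁻²¹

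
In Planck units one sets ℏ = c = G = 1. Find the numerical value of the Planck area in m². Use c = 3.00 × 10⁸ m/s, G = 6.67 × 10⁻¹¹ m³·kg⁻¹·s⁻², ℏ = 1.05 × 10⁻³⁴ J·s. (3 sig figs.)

A_P = ℏG/c³
  = 7.00 × 10⁻⁴⁵ / 2.70 × 10²⁵
  = 2.59 × 10⁻⁷⁰ m²

2.59 × 10⁻⁷⁰ m²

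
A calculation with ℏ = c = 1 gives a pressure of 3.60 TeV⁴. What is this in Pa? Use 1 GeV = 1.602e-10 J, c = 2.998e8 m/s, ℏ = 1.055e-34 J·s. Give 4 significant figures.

Pressure is [E]/[L]³ = [E]⁴/(ℏc)³.
1 GeV⁴ → 1/(ℏc)³ × (1 GeV in J)⁴ = 2.082e37 Pa.
Convert the energy scale: 3.60 TeV⁴ = 3.60e12 GeV⁴.
Result: 3.60e12 × 2.082e37 = 7.494e49 Pa.

7.494e49 Pa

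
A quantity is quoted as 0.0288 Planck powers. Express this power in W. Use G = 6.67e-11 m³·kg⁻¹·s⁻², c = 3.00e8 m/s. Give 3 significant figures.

One Planck power: P_P = c⁵/G = 3.64e52 W.
0.0288 × 3.64e52 W = 1.05e51 W

1.05e51 W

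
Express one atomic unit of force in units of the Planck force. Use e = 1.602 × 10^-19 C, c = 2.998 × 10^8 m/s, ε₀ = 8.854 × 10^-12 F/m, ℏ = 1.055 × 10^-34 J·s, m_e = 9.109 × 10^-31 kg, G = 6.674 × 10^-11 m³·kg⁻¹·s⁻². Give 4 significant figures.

6.791 × 10^-52

atomic unit of force: F_au = E_h/a₀ = m_e²e⁶/((4πε₀)³ℏ⁴) = 8.220 × 10^-8 N
Planck force: F_P = c⁴/G = 1.210 × 10^44 N
ratio = 8.220 × 10^-8 / 1.210 × 10^44 = 6.791 × 10^-52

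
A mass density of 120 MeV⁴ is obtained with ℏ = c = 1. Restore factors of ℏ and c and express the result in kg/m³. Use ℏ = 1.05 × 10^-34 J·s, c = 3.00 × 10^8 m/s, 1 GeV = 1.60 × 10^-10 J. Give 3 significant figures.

2.80 × 10^10 kg/m³

Mass density is [E]/(c²[L]³) = [E]⁴/(ℏ³c⁵).
1 GeV⁴ → 1/(ℏ³c⁵) × (1 GeV in J)⁴ = 2.33 × 10^20 kg/m³.
Convert the energy scale: 120 MeV⁴ = 1.20 × 10^-10 GeV⁴.
Result: 1.20 × 10^-10 × 2.33 × 10^20 = 2.80 × 10^10 kg/m³.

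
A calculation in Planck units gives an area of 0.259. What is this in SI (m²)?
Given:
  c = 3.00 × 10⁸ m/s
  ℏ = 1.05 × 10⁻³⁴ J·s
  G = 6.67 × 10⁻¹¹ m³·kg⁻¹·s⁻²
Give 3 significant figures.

6.72 × 10⁻⁷¹ m²

One Planck area: A_P = ℏG/c³ = 2.59 × 10⁻⁷⁰ m².
0.259 × 2.59 × 10⁻⁷⁰ m² = 6.72 × 10⁻⁷¹ m²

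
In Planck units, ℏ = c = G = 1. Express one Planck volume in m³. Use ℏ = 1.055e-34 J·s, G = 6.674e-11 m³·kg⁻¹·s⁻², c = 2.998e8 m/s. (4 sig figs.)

Dimensional analysis gives V_P = (ℏG/c³)^(3/2).
  = √(1.784e-209)
  = 4.224e-105 m³

4.224e-105 m³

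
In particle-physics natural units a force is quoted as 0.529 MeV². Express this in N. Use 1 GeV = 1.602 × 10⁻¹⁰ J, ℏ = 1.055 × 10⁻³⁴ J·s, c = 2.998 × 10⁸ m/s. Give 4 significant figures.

Force is [E]/[L] = [E]²/(ℏc); restore (ℏc)⁻¹.
1 GeV² → 1/(ℏc) × (1 GeV in J)² = 8.114 × 10⁵ N.
Convert the energy scale: 0.529 MeV² = 5.29 × 10⁻⁷ GeV².
Result: 5.29 × 10⁻⁷ × 8.114 × 10⁵ = 0.4292 N.

0.4292 N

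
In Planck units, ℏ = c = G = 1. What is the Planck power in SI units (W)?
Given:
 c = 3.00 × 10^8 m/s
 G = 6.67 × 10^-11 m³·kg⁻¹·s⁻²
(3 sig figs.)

The unique combination of the constants set to 1 with dimensions of power is P_P = c⁵/G.
  = 2.43 × 10^42 / 6.67 × 10^-11
  = 3.64 × 10^52 W

3.64 × 10^52 W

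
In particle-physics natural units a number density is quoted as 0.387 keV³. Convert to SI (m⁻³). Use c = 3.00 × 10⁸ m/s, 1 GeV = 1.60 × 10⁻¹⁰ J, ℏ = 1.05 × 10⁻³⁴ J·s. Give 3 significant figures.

5.07 × 10²⁸ m⁻³

Number density is [L]⁻³ = [E]³/(ℏc)³.
1 GeV³ → 1/(ℏc)³ × (1 GeV in J)³ = 1.31 × 10⁴⁷ m⁻³.
Convert the energy scale: 0.387 keV³ = 3.87 × 10⁻¹⁹ GeV³.
Result: 3.87 × 10⁻¹⁹ × 1.31 × 10⁴⁷ = 5.07 × 10²⁸ m⁻³.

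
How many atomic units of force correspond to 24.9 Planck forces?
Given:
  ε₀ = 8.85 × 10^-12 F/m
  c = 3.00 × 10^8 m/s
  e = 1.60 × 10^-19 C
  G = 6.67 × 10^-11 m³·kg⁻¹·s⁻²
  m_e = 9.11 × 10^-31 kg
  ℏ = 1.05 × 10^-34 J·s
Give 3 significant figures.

Planck force: F_P = c⁴/G = 1.21 × 10^44 N
atomic unit of force: F_au = E_h/a₀ = m_e²e⁶/((4πε₀)³ℏ⁴) = 8.33 × 10^-8 N
24.9 × 1.21 × 10^44 / 8.33 × 10^-8 = 3.63 × 10^52

3.63 × 10^52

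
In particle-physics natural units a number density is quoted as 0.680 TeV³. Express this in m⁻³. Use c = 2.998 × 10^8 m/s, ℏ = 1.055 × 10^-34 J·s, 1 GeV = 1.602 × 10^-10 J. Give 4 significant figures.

8.836 × 10^55 m⁻³

Number density is [L]⁻³ = [E]³/(ℏc)³.
1 GeV³ → 1/(ℏc)³ × (1 GeV in J)³ = 1.299 × 10^47 m⁻³.
Convert the energy scale: 0.680 TeV³ = 6.80 × 10^8 GeV³.
Result: 6.80 × 10^8 × 1.299 × 10^47 = 8.836 × 10^55 m⁻³.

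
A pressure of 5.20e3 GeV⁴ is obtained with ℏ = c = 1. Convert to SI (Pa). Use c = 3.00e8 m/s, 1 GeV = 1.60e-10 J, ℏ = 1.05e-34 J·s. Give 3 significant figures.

Pressure is [E]/[L]³ = [E]⁴/(ℏc)³.
1 GeV⁴ → 1/(ℏc)³ × (1 GeV in J)⁴ = 2.10e37 Pa.
Result: 5.20e3 × 2.10e37 = 1.09e41 Pa.

1.09e41 Pa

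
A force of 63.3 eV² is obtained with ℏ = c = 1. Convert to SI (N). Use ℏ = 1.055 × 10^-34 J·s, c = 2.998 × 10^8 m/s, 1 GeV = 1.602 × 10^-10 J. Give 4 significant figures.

5.136 × 10^-11 N

Force is [E]/[L] = [E]²/(ℏc); restore (ℏc)⁻¹.
1 GeV² → 1/(ℏc) × (1 GeV in J)² = 8.114 × 10^5 N.
Convert the energy scale: 63.3 eV² = 6.33 × 10^-17 GeV².
Result: 6.33 × 10^-17 × 8.114 × 10^5 = 5.136 × 10^-11 N.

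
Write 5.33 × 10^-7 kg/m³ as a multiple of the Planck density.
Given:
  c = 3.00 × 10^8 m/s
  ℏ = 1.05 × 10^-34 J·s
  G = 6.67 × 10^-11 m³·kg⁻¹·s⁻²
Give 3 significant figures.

1.02 × 10^-103

Planck density: ρ_P = c⁵/(ℏG²) = 5.20 × 10^96 kg/m³.
5.33 × 10^-7 / 5.20 × 10^96 = 1.02 × 10^-103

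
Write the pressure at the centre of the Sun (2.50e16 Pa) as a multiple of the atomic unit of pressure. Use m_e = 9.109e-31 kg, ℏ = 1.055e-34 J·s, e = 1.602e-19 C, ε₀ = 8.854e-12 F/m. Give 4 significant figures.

atomic unit of pressure: P_au = E_h/a₀³ = m_e⁴e¹⁰/((4πε₀)⁵ℏ⁸) = 2.929e13 Pa.
2.50e16 / 2.929e13 = 853.5

853.5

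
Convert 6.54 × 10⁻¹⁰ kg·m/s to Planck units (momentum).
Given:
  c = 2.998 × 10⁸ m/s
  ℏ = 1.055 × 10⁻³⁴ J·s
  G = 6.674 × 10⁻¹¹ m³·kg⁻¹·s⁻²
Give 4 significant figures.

1.002 × 10⁻¹⁰

Planck momentum: p_P = √(ℏc³/G) = 6.527 kg·m/s.
6.54 × 10⁻¹⁰ / 6.527 = 1.002 × 10⁻¹⁰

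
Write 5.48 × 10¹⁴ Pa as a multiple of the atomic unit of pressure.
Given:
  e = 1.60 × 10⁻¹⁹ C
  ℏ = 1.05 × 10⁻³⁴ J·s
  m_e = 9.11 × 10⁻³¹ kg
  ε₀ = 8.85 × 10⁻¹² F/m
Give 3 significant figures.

18.2

atomic unit of pressure: P_au = E_h/a₀³ = m_e⁴e¹⁰/((4πε₀)⁵ℏ⁸) = 3.01 × 10¹³ Pa.
5.48 × 10¹⁴ / 3.01 × 10¹³ = 18.2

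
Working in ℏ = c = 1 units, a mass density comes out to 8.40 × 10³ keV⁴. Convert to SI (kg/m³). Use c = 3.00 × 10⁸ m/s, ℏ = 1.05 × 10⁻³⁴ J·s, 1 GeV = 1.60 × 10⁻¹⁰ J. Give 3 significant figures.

1.96 kg/m³

Mass density is [E]/(c²[L]³) = [E]⁴/(ℏ³c⁵).
1 GeV⁴ → 1/(ℏ³c⁵) × (1 GeV in J)⁴ = 2.33 × 10²⁰ kg/m³.
Convert the energy scale: 8.40 × 10³ keV⁴ = 8.40 × 10⁻²¹ GeV⁴.
Result: 8.40 × 10⁻²¹ × 2.33 × 10²⁰ = 1.96 kg/m³.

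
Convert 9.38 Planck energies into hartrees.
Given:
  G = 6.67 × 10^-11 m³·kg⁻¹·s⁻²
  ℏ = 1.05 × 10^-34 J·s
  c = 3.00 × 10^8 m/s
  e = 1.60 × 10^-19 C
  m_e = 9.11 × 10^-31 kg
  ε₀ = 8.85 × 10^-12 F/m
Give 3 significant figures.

Planck energy: E_P = √(ℏc⁵/G) = 1.96 × 10^9 J
hartree: E_h = m_e e⁴/(4πε₀ℏ)² = 4.38 × 10^-18 J
9.38 × 1.96 × 10^9 / 4.38 × 10^-18 = 4.19 × 10^27

4.19 × 10^27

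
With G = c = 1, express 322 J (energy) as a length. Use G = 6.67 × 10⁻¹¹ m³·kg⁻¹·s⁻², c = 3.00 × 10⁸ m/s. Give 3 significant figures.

Energy → length via G/c⁴.
322 J × (G/c⁴) = 2.65 × 10⁻⁴² m

2.65 × 10⁻⁴² m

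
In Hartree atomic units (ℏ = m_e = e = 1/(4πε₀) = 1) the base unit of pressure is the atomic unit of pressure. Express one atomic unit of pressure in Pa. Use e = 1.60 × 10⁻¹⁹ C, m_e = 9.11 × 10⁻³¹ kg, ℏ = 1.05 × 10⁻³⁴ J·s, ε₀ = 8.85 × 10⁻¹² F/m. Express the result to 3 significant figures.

P_au = E_h/a₀³ = m_e⁴e¹⁰/((4πε₀)⁵ℏ⁸)
E_h = 4.38 × 10⁻¹⁸ J
a₀ = 5.26 × 10⁻¹¹ m
E_h/a₀³ = 3.01 × 10¹³ Pa

3.01 × 10¹³ Pa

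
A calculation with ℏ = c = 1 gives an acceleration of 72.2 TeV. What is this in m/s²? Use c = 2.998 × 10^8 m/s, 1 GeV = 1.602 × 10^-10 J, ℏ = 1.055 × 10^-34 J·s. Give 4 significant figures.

Acceleration is [L]/[T]² = c·[E]/ℏ.
1 GeV → c/ℏ × (1 GeV in J) = 4.552 × 10^32 m/s².
Convert the energy scale: 72.2 TeV = 7.22 × 10^4 GeV.
Result: 7.22 × 10^4 × 4.552 × 10^32 = 3.287 × 10^37 m/s².

3.287 × 10^37 m/s²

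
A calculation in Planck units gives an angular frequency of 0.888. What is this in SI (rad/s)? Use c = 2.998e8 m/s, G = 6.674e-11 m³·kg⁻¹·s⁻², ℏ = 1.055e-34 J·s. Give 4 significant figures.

1.647e43 rad/s

One Planck angular frequency: ω_P = √(c⁵/(ℏG)) = 1.855e43 rad/s.
0.888 × 1.855e43 rad/s = 1.647e43 rad/s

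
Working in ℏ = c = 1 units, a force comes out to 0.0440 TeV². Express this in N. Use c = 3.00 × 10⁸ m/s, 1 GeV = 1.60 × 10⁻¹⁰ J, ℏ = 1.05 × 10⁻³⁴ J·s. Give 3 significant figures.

3.58 × 10¹⁰ N

Force is [E]/[L] = [E]²/(ℏc); restore (ℏc)⁻¹.
1 GeV² → 1/(ℏc) × (1 GeV in J)² = 8.13 × 10⁵ N.
Convert the energy scale: 0.0440 TeV² = 4.40 × 10⁴ GeV².
Result: 4.40 × 10⁴ × 8.13 × 10⁵ = 3.58 × 10¹⁰ N.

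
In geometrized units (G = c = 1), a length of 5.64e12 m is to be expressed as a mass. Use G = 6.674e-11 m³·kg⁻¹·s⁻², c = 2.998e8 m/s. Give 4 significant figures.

7.595e39 kg

Length → mass via c²/G.
5.64e12 m × (c²/G) = 7.595e39 kg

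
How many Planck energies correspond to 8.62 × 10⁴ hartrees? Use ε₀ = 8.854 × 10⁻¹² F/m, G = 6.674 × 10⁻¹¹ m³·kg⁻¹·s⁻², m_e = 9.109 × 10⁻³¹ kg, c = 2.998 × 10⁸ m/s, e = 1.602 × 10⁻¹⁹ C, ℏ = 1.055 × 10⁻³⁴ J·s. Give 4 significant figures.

hartree: E_h = m_e e⁴/(4πε₀ℏ)² = 4.354 × 10⁻¹⁸ J
Planck energy: E_P = √(ℏc⁵/G) = 1.957 × 10⁹ J
8.62 × 10⁴ × 4.354 × 10⁻¹⁸ / 1.957 × 10⁹ = 1.918 × 10⁻²²

1.918 × 10⁻²²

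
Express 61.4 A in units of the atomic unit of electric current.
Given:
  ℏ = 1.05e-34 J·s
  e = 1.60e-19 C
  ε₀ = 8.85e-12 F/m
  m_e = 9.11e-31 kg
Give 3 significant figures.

9.20e3

atomic unit of electric current: I_au = e E_h/ℏ = m_e e⁵/((4πε₀)²ℏ³) = 6.67e-3 A.
61.4 / 6.67e-3 = 9.20e3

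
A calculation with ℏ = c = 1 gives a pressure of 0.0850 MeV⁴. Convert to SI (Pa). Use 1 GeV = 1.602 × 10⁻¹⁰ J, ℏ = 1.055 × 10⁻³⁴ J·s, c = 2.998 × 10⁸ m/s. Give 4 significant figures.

1.769 × 10²⁴ Pa

Pressure is [E]/[L]³ = [E]⁴/(ℏc)³.
1 GeV⁴ → 1/(ℏc)³ × (1 GeV in J)⁴ = 2.082 × 10³⁷ Pa.
Convert the energy scale: 0.0850 MeV⁴ = 8.50 × 10⁻¹⁴ GeV⁴.
Result: 8.50 × 10⁻¹⁴ × 2.082 × 10³⁷ = 1.769 × 10²⁴ Pa.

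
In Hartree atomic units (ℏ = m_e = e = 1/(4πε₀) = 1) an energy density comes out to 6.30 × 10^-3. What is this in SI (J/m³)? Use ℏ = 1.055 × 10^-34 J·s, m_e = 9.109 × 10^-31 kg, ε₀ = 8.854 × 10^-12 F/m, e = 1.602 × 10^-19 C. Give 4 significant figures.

1.845 × 10^11 J/m³

One atomic unit of energy density: u_au = E_h/a₀³ = m_e⁴e¹⁰/((4πε₀)⁵ℏ⁸) = 2.929 × 10^13 J/m³.
6.30 × 10^-3 × 2.929 × 10^13 J/m³ = 1.845 × 10^11 J/m³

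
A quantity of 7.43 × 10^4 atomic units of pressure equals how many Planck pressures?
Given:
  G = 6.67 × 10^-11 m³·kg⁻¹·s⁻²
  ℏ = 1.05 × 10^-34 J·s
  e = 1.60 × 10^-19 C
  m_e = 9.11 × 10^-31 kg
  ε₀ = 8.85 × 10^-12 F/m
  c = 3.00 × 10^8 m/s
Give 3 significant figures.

atomic unit of pressure: P_au = E_h/a₀³ = m_e⁴e¹⁰/((4πε₀)⁵ℏ⁸) = 3.01 × 10^13 Pa
Planck pressure: p_P = c⁷/(ℏG²) = 4.68 × 10^113 Pa
7.43 × 10^4 × 3.01 × 10^13 / 4.68 × 10^113 = 4.78 × 10^-96

4.78 × 10^-96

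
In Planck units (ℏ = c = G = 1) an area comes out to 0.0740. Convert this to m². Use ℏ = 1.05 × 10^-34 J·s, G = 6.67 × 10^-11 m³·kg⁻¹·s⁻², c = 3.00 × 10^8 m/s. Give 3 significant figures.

1.92 × 10^-71 m²

One Planck area: A_P = ℏG/c³ = 2.59 × 10^-70 m².
0.0740 × 2.59 × 10^-70 m² = 1.92 × 10^-71 m²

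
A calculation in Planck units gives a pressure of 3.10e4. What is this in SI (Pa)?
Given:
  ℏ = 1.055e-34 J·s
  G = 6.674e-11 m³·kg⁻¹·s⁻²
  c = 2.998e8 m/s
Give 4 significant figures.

One Planck pressure: p_P = c⁷/(ℏG²) = 4.632e113 Pa.
3.10e4 × 4.632e113 Pa = 1.436e118 Pa

1.436e118 Pa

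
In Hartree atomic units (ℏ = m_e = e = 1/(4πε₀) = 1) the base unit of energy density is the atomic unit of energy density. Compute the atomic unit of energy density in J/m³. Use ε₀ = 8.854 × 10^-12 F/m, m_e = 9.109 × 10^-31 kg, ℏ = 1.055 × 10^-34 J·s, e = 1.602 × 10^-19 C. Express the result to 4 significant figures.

2.929 × 10^13 J/m³

u_au = E_h/a₀³ = m_e⁴e¹⁰/((4πε₀)⁵ℏ⁸)
E_h = 4.354 × 10^-18 J
a₀ = 5.297 × 10^-11 m
E_h/a₀³ = 2.929 × 10^13 J/m³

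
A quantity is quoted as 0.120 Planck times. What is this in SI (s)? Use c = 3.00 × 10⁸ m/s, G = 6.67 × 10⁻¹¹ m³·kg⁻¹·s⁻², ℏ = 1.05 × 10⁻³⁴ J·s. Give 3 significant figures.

One Planck time: t_P = √(ℏG/c⁵) = 5.37 × 10⁻⁴⁴ s.
0.120 × 5.37 × 10⁻⁴⁴ s = 6.44 × 10⁻⁴⁵ s

6.44 × 10⁻⁴⁵ s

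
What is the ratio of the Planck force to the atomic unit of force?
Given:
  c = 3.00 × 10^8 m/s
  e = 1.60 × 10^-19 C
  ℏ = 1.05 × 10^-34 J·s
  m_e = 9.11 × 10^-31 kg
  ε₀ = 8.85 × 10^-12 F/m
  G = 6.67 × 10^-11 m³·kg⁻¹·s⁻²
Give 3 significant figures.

1.46 × 10^51

Planck force: F_P = c⁴/G = 1.21 × 10^44 N
atomic unit of force: F_au = E_h/a₀ = m_e²e⁶/((4πε₀)³ℏ⁴) = 8.33 × 10^-8 N
ratio = 1.21 × 10^44 / 8.33 × 10^-8 = 1.46 × 10^51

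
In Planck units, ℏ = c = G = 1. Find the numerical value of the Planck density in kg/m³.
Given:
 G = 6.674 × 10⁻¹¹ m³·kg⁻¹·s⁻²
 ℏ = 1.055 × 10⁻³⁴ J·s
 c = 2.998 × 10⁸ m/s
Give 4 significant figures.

From ℏ = c = G = 1 the density scale is ρ_P = c⁵/(ℏG²).
  = 2.422 × 10⁴² / 4.699 × 10⁻⁵⁵
  = 5.154 × 10⁹⁶ kg/m³

5.154 × 10⁹⁶ kg/m³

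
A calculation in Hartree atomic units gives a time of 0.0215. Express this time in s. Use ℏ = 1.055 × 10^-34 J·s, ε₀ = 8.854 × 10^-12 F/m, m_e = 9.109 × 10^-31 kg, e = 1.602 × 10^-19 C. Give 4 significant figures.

5.209 × 10^-19 s

One atomic unit of time: τ_au = (4πε₀)²ℏ³/(m_e e⁴) = 2.423 × 10^-17 s.
0.0215 × 2.423 × 10^-17 s = 5.209 × 10^-19 s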